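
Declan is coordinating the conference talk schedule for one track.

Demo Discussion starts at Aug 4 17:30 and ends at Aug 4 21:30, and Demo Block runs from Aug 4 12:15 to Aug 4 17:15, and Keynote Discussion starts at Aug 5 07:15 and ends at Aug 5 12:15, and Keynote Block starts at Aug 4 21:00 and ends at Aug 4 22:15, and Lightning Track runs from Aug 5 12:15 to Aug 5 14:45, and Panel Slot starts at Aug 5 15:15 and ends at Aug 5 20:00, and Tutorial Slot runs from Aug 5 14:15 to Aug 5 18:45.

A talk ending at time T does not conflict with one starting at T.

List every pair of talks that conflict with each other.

Sorted by start: Demo Block, Demo Discussion, Keynote Block, Keynote Discussion, Lightning Track, Tutorial Slot, Panel Slot.
Demo Discussion starts after Demo Block ends, so nothing later overlaps Demo Block either.
Keynote Block starts before Demo Discussion ends → Demo Discussion and Keynote Block overlap.
Keynote Discussion starts after Demo Discussion ends, so nothing later overlaps Demo Discussion either.
Keynote Discussion starts after Keynote Block ends, so nothing later overlaps Keynote Block either.
Lightning Track starts exactly when Keynote Discussion ends (back-to-back, no overlap), so nothing later overlaps Keynote Discussion either.
Tutorial Slot starts before Lightning Track ends → Lightning Track and Tutorial Slot overlap.
Panel Slot starts after Lightning Track ends.
Panel Slot starts before Tutorial Slot ends → Tutorial Slot and Panel Slot overlap.

Demo Discussion & Keynote Block, Lightning Track & Tutorial Slot, Panel Slot & Tutorial Slot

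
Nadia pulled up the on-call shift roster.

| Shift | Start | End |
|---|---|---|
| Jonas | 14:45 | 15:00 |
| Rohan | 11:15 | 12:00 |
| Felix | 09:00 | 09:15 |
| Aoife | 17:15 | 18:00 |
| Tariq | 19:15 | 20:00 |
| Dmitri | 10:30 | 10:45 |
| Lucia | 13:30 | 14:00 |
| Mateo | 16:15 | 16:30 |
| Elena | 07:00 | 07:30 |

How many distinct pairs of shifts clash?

0

Sorted by start: Elena, Felix, Dmitri, Rohan, Lucia, Jonas, Mateo, Aoife, Tariq.
Felix starts after Elena ends; Elena is clear from here.
Dmitri starts after Felix ends; Felix is clear from here.
Rohan starts after Dmitri ends; Dmitri is clear from here.
Lucia starts after Rohan ends; Rohan is clear from here.
Jonas starts after Lucia ends; Lucia is clear from here.
Mateo starts after Jonas ends; Jonas is clear from here.
Aoife starts after Mateo ends; Mateo is clear from here.
Tariq starts after Aoife ends.
No pair overlaps.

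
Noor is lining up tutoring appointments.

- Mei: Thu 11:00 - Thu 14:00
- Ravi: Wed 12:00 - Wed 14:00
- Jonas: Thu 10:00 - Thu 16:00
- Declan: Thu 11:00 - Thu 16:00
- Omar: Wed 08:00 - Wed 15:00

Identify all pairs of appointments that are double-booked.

Declan & Jonas, Declan & Mei, Jonas & Mei, Omar & Ravi

Check each pair: they overlap iff neither finishes before the other starts.
Sorted by start: Omar, Ravi, Jonas, Mei, Declan.
Ravi starts before Omar ends → Omar and Ravi overlap.
Jonas starts after Omar ends, so Omar has no further overlaps.
Jonas starts after Ravi ends, so Ravi has no further overlaps.
Mei starts before Jonas ends → Jonas and Mei overlap.
Declan starts before Jonas ends → Jonas and Declan overlap.
Declan starts before Mei ends → Mei and Declan overlap.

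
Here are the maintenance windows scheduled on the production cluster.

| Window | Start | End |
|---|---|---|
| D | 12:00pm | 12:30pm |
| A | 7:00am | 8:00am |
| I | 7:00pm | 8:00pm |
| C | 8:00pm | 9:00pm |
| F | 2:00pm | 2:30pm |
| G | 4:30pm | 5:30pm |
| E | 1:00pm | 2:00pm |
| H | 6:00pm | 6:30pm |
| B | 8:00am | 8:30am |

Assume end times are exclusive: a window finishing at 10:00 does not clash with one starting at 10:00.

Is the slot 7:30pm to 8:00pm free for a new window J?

A: ends 8:00am at or before J starts 7:30pm → clear.
B: ends 8:30am at or before J starts 7:30pm → clear.
D: ends 12:30pm at or before J starts 7:30pm → clear.
E: ends 2:00pm at or before J starts 7:30pm → clear.
F: ends 2:30pm at or before J starts 7:30pm → clear.
G: ends 5:30pm at or before J starts 7:30pm → clear.
H: ends 6:30pm at or before J starts 7:30pm → clear.
I: starts 7:00pm before J ends 8:00pm, and ends 8:00pm after J starts 7:30pm → overlap.
C: starts 8:00pm at or after J ends 8:00pm → clear.
J overlaps I.

No — it overlaps I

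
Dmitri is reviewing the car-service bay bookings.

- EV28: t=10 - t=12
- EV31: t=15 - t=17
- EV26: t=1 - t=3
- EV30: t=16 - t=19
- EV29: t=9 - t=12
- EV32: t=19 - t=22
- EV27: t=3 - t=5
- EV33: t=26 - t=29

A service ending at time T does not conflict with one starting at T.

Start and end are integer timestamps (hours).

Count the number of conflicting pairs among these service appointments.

Sorted by start: EV26, EV27, EV29, EV28, EV31, EV30, EV32, EV33.
EV27 starts exactly when EV26 ends (back-to-back, no overlap) — done with EV26.
EV29 starts after EV27 ends — done with EV27.
EV28 starts before EV29 ends → EV29 and EV28 overlap.
EV31 starts after EV29 ends — done with EV29.
EV31 starts after EV28 ends — done with EV28.
EV30 starts before EV31 ends → EV31 and EV30 overlap.
EV32 starts after EV31 ends — done with EV31.
EV32 starts exactly when EV30 ends (back-to-back, no overlap) — done with EV30.
EV33 starts after EV32 ends.
Overlapping pairs: EV28 & EV29, EV30 & EV31 — 2 in total.

2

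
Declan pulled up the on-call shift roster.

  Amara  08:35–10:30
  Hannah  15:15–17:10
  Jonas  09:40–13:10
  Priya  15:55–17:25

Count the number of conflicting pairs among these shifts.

2

Sorted by start: Amara, Jonas, Hannah, Priya.
Jonas starts before Amara ends → Amara and Jonas overlap.
Hannah starts after Amara ends, so Amara has no further overlaps.
Hannah starts after Jonas ends, so Jonas has no further overlaps.
Priya starts before Hannah ends → Hannah and Priya overlap.
Overlapping pairs: Amara & Jonas, Hannah & Priya — 2 in total.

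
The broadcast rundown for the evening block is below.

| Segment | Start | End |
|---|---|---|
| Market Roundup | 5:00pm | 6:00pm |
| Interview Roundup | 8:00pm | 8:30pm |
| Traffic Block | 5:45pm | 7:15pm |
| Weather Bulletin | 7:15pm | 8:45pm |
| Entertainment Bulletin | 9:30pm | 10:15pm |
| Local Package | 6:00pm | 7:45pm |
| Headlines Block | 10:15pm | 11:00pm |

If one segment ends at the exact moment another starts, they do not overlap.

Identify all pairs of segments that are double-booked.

Interview Roundup & Weather Bulletin, Local Package & Traffic Block, Local Package & Weather Bulletin, Market Roundup & Traffic Block

Sorted by start: Market Roundup, Traffic Block, Local Package, Weather Bulletin, Interview Roundup, Entertainment Bulletin, Headlines Block.
Traffic Block starts before Market Roundup ends → Market Roundup and Traffic Block overlap.
Local Package starts exactly when Market Roundup ends (back-to-back, no overlap), so nothing later overlaps Market Roundup either.
Local Package starts before Traffic Block ends → Traffic Block and Local Package overlap.
Weather Bulletin starts exactly when Traffic Block ends (back-to-back, no overlap), so nothing later overlaps Traffic Block either.
Weather Bulletin starts before Local Package ends → Local Package and Weather Bulletin overlap.
Interview Roundup starts after Local Package ends, so nothing later overlaps Local Package either.
Interview Roundup starts before Weather Bulletin ends → Weather Bulletin and Interview Roundup overlap.
Entertainment Bulletin starts after Weather Bulletin ends, so nothing later overlaps Weather Bulletin either.
Entertainment Bulletin starts after Interview Roundup ends, so nothing later overlaps Interview Roundup either.
Headlines Block starts exactly when Entertainment Bulletin ends (back-to-back, no overlap).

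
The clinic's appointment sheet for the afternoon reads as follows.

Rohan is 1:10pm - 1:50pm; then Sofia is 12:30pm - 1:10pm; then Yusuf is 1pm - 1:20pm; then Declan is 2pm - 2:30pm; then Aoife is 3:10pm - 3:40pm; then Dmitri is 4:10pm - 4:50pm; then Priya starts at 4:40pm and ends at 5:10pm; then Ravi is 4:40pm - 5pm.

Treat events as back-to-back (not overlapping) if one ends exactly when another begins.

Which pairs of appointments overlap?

Dmitri & Priya, Dmitri & Ravi, Priya & Ravi, Rohan & Yusuf, Sofia & Yusuf

Sorted by start: Sofia, Yusuf, Rohan, Declan, Aoife, Dmitri, Priya, Ravi.
Yusuf starts before Sofia ends → Sofia and Yusuf overlap.
Rohan starts exactly when Sofia ends (back-to-back, no overlap); Sofia is clear from here.
Rohan starts before Yusuf ends → Yusuf and Rohan overlap.
Declan starts after Yusuf ends; Yusuf is clear from here.
Declan starts after Rohan ends; Rohan is clear from here.
Aoife starts after Declan ends; Declan is clear from here.
Dmitri starts after Aoife ends; Aoife is clear from here.
Priya starts before Dmitri ends → Dmitri and Priya overlap.
Ravi starts before Dmitri ends → Dmitri and Ravi overlap.
Ravi starts before Priya ends → Priya and Ravi overlap.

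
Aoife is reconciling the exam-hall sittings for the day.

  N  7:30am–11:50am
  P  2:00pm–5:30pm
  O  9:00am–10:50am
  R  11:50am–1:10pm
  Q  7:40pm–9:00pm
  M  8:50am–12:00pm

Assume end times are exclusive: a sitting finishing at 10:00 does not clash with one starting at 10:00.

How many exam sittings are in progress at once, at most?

Walk through starts and ends in time order (an end at T is processed before a start at T):
7:30am start N → 1
8:50am start M → 2
9:00am start O → 3
10:50am end O → 2
11:50am end N → 1
11:50am start R → 2
12:00pm end M → 1
1:10pm end R → 0
2:00pm start P → 1
5:30pm end P → 0
7:40pm start Q → 1
9:00pm end Q → 0
Peak is 3, at 9:00am (M, N, O).

3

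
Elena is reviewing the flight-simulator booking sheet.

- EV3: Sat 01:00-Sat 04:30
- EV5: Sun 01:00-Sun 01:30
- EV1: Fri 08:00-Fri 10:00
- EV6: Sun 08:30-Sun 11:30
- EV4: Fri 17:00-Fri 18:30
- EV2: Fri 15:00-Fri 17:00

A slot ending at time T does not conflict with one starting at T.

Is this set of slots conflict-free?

Yes

Sorted by start: EV1, EV2, EV4, EV3, EV5, EV6.
EV2 starts after EV1 ends; EV1 is clear from here.
EV4 starts exactly when EV2 ends (back-to-back, no overlap); EV2 is clear from here.
EV3 starts after EV4 ends; EV4 is clear from here.
EV5 starts after EV3 ends; EV3 is clear from here.
EV6 starts after EV5 ends.
Every pair is clear; the schedule has no overlaps.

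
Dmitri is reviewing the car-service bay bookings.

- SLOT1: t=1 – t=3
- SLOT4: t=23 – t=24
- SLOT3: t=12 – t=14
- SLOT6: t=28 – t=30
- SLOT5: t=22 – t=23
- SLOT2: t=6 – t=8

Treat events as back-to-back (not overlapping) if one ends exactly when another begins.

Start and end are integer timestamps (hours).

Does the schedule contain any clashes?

No

Two intervals overlap when each starts before the other ends.
Sorted by start: SLOT1, SLOT2, SLOT3, SLOT5, SLOT4, SLOT6.
SLOT2 starts after SLOT1 ends, so nothing later overlaps SLOT1 either.
SLOT3 starts after SLOT2 ends, so nothing later overlaps SLOT2 either.
SLOT5 starts after SLOT3 ends, so nothing later overlaps SLOT3 either.
SLOT4 starts exactly when SLOT5 ends (back-to-back, no overlap), so nothing later overlaps SLOT5 either.
SLOT6 starts after SLOT4 ends.
Every pair is clear; the schedule has no overlaps.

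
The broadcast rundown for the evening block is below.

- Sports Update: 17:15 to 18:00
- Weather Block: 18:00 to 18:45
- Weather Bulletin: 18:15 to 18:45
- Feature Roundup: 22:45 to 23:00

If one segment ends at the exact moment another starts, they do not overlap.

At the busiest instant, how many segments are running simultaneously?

Sort all start/end points and keep a running count:
17:15 start Sports Update → 1
18:00 end Sports Update → 0
18:00 start Weather Block → 1
18:15 start Weather Bulletin → 2
18:45 end Weather Block → 1
18:45 end Weather Bulletin → 0
22:45 start Feature Roundup → 1
23:00 end Feature Roundup → 0
Peak is 2, at 18:15 (Weather Block, Weather Bulletin).

2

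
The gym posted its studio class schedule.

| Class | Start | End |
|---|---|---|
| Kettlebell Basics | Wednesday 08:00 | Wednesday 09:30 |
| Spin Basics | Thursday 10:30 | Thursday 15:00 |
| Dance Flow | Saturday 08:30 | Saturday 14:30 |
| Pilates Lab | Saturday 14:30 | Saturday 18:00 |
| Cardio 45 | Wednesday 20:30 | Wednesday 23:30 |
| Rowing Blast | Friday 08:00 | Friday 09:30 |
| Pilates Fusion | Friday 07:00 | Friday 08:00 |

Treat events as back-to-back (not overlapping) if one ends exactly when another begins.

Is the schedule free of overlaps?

Two intervals overlap when each starts before the other ends.
Sorted by start: Kettlebell Basics, Cardio 45, Spin Basics, Pilates Fusion, Rowing Blast, Dance Flow, Pilates Lab.
Cardio 45 starts after Kettlebell Basics ends — done with Kettlebell Basics.
Spin Basics starts after Cardio 45 ends — done with Cardio 45.
Pilates Fusion starts after Spin Basics ends — done with Spin Basics.
Rowing Blast starts exactly when Pilates Fusion ends (back-to-back, no overlap) — done with Pilates Fusion.
Dance Flow starts after Rowing Blast ends — done with Rowing Blast.
Pilates Lab starts exactly when Dance Flow ends (back-to-back, no overlap).
Every pair is clear; the schedule has no overlaps.

Yes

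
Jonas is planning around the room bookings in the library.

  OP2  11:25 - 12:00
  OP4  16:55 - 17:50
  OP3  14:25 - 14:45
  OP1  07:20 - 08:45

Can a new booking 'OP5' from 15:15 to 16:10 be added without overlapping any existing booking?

Yes — the slot is free

OP1: ends 08:45 at or before OP5 starts 15:15 → clear.
OP2: ends 12:00 at or before OP5 starts 15:15 → clear.
OP3: ends 14:45 at or before OP5 starts 15:15 → clear.
OP4: starts 16:55 at or after OP5 ends 16:10 → clear.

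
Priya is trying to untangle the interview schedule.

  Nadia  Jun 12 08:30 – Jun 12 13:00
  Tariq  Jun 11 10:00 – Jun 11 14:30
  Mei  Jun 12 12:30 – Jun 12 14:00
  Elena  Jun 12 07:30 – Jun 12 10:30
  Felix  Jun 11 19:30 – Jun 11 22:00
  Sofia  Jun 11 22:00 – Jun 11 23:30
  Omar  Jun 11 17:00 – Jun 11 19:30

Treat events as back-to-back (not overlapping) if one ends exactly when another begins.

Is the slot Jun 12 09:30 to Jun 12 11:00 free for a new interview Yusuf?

No — it overlaps Elena, Nadia

Tariq: ends Jun 11 14:30 at or before Yusuf starts Jun 12 09:30 → clear.
Omar: ends Jun 11 19:30 at or before Yusuf starts Jun 12 09:30 → clear.
Felix: ends Jun 11 22:00 at or before Yusuf starts Jun 12 09:30 → clear.
Sofia: ends Jun 11 23:30 at or before Yusuf starts Jun 12 09:30 → clear.
Elena: starts Jun 12 07:30 before Yusuf ends Jun 12 11:00, and ends Jun 12 10:30 after Yusuf starts Jun 12 09:30 → overlap.
Nadia: starts Jun 12 08:30 before Yusuf ends Jun 12 11:00, and ends Jun 12 13:00 after Yusuf starts Jun 12 09:30 → overlap.
Mei: starts Jun 12 12:30 at or after Yusuf ends Jun 12 11:00 → clear.
Yusuf overlaps Elena, Nadia.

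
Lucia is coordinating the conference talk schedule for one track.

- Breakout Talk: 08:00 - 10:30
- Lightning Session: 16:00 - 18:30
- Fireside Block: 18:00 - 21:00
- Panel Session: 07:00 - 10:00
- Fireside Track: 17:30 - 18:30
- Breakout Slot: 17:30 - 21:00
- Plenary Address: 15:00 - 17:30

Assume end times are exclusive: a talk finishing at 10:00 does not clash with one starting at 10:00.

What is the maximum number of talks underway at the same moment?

Sort all start/end points and keep a running count:
07:00 start Panel Session → 1
08:00 start Breakout Talk → 2
10:00 end Panel Session → 1
10:30 end Breakout Talk → 0
15:00 start Plenary Address → 1
16:00 start Lightning Session → 2
17:30 end Plenary Address → 1
17:30 start Breakout Slot → 2
17:30 start Fireside Track → 3
18:00 start Fireside Block → 4
18:30 end Fireside Track → 3
18:30 end Lightning Session → 2
21:00 end Breakout Slot → 1
21:00 end Fireside Block → 0
Peak is 4, at 18:00 (Breakout Slot, Fireside Block, Fireside Track, Lightning Session).

4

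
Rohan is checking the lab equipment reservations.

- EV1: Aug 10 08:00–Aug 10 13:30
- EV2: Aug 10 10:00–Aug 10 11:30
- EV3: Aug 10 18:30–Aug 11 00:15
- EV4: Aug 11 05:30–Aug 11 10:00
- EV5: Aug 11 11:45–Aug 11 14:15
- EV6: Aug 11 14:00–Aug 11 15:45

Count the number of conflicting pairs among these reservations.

2

Sorted by start: EV1, EV2, EV3, EV4, EV5, EV6.
EV2 starts before EV1 ends → EV1 and EV2 overlap.
EV3 starts after EV1 ends, so nothing later overlaps EV1 either.
EV3 starts after EV2 ends, so nothing later overlaps EV2 either.
EV4 starts after EV3 ends, so nothing later overlaps EV3 either.
EV5 starts after EV4 ends, so nothing later overlaps EV4 either.
EV6 starts before EV5 ends → EV5 and EV6 overlap.
Overlapping pairs: EV1 & EV2, EV5 & EV6 — 2 in total.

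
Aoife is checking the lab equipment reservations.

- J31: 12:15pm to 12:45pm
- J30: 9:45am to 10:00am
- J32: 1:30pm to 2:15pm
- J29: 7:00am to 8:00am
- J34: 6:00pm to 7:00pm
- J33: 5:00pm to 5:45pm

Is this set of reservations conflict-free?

Check each pair: they overlap iff neither finishes before the other starts.
Sorted by start: J29, J30, J31, J32, J33, J34.
J30 starts after J29 ends; J29 is clear from here.
J31 starts after J30 ends; J30 is clear from here.
J32 starts after J31 ends; J31 is clear from here.
J33 starts after J32 ends; J32 is clear from here.
J34 starts after J33 ends.
Every pair is clear; the schedule has no overlaps.

Yes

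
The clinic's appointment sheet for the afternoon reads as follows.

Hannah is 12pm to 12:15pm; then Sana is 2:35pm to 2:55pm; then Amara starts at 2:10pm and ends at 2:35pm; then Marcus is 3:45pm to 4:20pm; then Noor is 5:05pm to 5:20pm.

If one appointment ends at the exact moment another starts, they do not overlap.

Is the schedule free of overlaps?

Yes

Sorted by start: Hannah, Amara, Sana, Marcus, Noor.
Amara starts after Hannah ends; Hannah is clear from here.
Sana starts exactly when Amara ends (back-to-back, no overlap); Amara is clear from here.
Marcus starts after Sana ends; Sana is clear from here.
Noor starts after Marcus ends.
Every pair is clear; the schedule has no overlaps.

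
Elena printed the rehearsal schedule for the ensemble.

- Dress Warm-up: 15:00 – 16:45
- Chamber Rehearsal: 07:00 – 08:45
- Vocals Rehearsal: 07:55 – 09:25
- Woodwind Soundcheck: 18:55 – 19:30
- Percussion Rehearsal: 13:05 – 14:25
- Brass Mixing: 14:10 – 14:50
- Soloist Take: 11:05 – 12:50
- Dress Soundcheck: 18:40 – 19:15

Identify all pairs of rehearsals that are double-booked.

Brass Mixing & Percussion Rehearsal, Chamber Rehearsal & Vocals Rehearsal, Dress Soundcheck & Woodwind Soundcheck

Check each pair: they overlap iff neither finishes before the other starts.
Sorted by start: Chamber Rehearsal, Vocals Rehearsal, Soloist Take, Percussion Rehearsal, Brass Mixing, Dress Warm-up, Dress Soundcheck, Woodwind Soundcheck.
Vocals Rehearsal starts before Chamber Rehearsal ends → Chamber Rehearsal and Vocals Rehearsal overlap.
Soloist Take starts after Chamber Rehearsal ends — done with Chamber Rehearsal.
Soloist Take starts after Vocals Rehearsal ends — done with Vocals Rehearsal.
Percussion Rehearsal starts after Soloist Take ends — done with Soloist Take.
Brass Mixing starts before Percussion Rehearsal ends → Percussion Rehearsal and Brass Mixing overlap.
Dress Warm-up starts after Percussion Rehearsal ends — done with Percussion Rehearsal.
Dress Warm-up starts after Brass Mixing ends — done with Brass Mixing.
Dress Soundcheck starts after Dress Warm-up ends — done with Dress Warm-up.
Woodwind Soundcheck starts before Dress Soundcheck ends → Dress Soundcheck and Woodwind Soundcheck overlap.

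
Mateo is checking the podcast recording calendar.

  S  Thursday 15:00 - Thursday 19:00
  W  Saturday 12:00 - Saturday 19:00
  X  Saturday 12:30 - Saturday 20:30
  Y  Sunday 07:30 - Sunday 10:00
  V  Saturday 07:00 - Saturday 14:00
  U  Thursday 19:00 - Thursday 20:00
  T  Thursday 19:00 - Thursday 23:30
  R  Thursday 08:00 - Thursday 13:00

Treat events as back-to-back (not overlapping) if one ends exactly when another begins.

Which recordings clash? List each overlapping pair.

Sorted by start: R, S, T, U, V, W, X, Y.
S starts after R ends, so nothing later overlaps R either.
T starts exactly when S ends (back-to-back, no overlap), so nothing later overlaps S either.
U starts before T ends → T and U overlap.
V starts after T ends, so nothing later overlaps T either.
V starts after U ends, so nothing later overlaps U either.
W starts before V ends → V and W overlap.
X starts before V ends → V and X overlap.
Y starts after V ends.
X starts before W ends → W and X overlap.
Y starts after W ends.
Y starts after X ends.

T & U, V & W, V & X, W & X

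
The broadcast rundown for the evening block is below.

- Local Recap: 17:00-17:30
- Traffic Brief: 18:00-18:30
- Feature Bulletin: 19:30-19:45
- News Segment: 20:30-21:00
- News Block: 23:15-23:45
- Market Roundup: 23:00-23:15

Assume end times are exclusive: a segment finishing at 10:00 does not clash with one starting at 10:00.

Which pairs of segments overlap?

no conflicts

Check each pair: they overlap iff neither finishes before the other starts.
Sorted by start: Local Recap, Traffic Brief, Feature Bulletin, News Segment, Market Roundup, News Block.
Traffic Brief starts after Local Recap ends, so nothing later overlaps Local Recap either.
Feature Bulletin starts after Traffic Brief ends, so nothing later overlaps Traffic Brief either.
News Segment starts after Feature Bulletin ends, so nothing later overlaps Feature Bulletin either.
Market Roundup starts after News Segment ends, so nothing later overlaps News Segment either.
News Block starts exactly when Market Roundup ends (back-to-back, no overlap).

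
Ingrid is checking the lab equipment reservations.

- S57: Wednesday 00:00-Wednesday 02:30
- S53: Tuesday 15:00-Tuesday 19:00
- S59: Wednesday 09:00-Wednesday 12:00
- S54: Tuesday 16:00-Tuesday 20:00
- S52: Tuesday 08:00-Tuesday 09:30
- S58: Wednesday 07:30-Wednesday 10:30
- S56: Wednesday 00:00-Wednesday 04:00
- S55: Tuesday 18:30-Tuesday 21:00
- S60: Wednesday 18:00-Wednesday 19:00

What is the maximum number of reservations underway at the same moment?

3

Walk through starts and ends in time order (an end at T is processed before a start at T):
Tuesday 08:00 start S52 → 1
Tuesday 09:30 end S52 → 0
Tuesday 15:00 start S53 → 1
Tuesday 16:00 start S54 → 2
Tuesday 18:30 start S55 → 3
Tuesday 19:00 end S53 → 2
Tuesday 20:00 end S54 → 1
Tuesday 21:00 end S55 → 0
Wednesday 00:00 start S56 → 1
Wednesday 00:00 start S57 → 2
Wednesday 02:30 end S57 → 1
Wednesday 04:00 end S56 → 0
Wednesday 07:30 start S58 → 1
Wednesday 09:00 start S59 → 2
Wednesday 10:30 end S58 → 1
Wednesday 12:00 end S59 → 0
Wednesday 18:00 start S60 → 1
Wednesday 19:00 end S60 → 0
Peak is 3, at Tuesday 18:30 (S53, S54, S55).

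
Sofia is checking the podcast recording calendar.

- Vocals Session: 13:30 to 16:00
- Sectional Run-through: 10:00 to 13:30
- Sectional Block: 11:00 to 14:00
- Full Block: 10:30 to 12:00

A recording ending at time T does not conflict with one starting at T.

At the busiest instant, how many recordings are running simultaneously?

3

Walk through starts and ends in time order (an end at T is processed before a start at T):
10:00 start Sectional Run-through → 1
10:30 start Full Block → 2
11:00 start Sectional Block → 3
12:00 end Full Block → 2
13:30 end Sectional Run-through → 1
13:30 start Vocals Session → 2
14:00 end Sectional Block → 1
16:00 end Vocals Session → 0
Peak is 3, at 11:00 (Full Block, Sectional Block, Sectional Run-through).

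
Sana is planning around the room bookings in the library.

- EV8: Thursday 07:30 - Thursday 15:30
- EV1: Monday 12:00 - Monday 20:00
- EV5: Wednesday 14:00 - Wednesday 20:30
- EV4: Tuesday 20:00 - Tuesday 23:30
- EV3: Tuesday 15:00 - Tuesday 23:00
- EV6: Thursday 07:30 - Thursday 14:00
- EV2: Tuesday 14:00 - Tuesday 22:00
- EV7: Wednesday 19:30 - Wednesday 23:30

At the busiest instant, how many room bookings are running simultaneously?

3

Sort all start/end points and keep a running count:
Monday 12:00 start EV1 → 1
Monday 20:00 end EV1 → 0
Tuesday 14:00 start EV2 → 1
Tuesday 15:00 start EV3 → 2
Tuesday 20:00 start EV4 → 3
Tuesday 22:00 end EV2 → 2
Tuesday 23:00 end EV3 → 1
Tuesday 23:30 end EV4 → 0
Wednesday 14:00 start EV5 → 1
Wednesday 19:30 start EV7 → 2
Wednesday 20:30 end EV5 → 1
Wednesday 23:30 end EV7 → 0
Thursday 07:30 start EV6 → 1
Thursday 07:30 start EV8 → 2
Thursday 14:00 end EV6 → 1
Thursday 15:30 end EV8 → 0
Peak is 3, at Tuesday 20:00 (EV2, EV3, EV4).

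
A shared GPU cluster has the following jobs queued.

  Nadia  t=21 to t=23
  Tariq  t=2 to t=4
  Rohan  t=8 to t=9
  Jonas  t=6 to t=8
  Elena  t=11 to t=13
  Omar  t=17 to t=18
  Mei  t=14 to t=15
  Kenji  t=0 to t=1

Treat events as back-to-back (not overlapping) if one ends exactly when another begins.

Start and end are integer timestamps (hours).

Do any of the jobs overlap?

No

Check each pair: they overlap iff neither finishes before the other starts.
Sorted by start: Kenji, Tariq, Jonas, Rohan, Elena, Mei, Omar, Nadia.
Tariq starts after Kenji ends, so nothing later overlaps Kenji either.
Jonas starts after Tariq ends, so nothing later overlaps Tariq either.
Rohan starts exactly when Jonas ends (back-to-back, no overlap), so nothing later overlaps Jonas either.
Elena starts after Rohan ends, so nothing later overlaps Rohan either.
Mei starts after Elena ends, so nothing later overlaps Elena either.
Omar starts after Mei ends, so nothing later overlaps Mei either.
Nadia starts after Omar ends.
Every pair is clear; the schedule has no overlaps.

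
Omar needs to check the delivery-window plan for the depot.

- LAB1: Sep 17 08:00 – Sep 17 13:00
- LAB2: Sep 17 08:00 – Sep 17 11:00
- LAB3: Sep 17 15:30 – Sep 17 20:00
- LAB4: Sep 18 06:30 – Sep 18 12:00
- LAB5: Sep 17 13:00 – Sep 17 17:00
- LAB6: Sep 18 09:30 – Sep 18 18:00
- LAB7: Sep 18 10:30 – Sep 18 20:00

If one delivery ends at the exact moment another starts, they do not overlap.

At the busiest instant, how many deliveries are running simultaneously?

Sweep the timeline, counting +1 at each start and −1 at each end (ends before starts at a tie):
Sep 17 08:00 start LAB1 → 1
Sep 17 08:00 start LAB2 → 2
Sep 17 11:00 end LAB2 → 1
Sep 17 13:00 end LAB1 → 0
Sep 17 13:00 start LAB5 → 1
Sep 17 15:30 start LAB3 → 2
Sep 17 17:00 end LAB5 → 1
Sep 17 20:00 end LAB3 → 0
Sep 18 06:30 start LAB4 → 1
Sep 18 09:30 start LAB6 → 2
Sep 18 10:30 start LAB7 → 3
Sep 18 12:00 end LAB4 → 2
Sep 18 18:00 end LAB6 → 1
Sep 18 20:00 end LAB7 → 0
Peak is 3, at Sep 18 10:30 (LAB4, LAB6, LAB7).

3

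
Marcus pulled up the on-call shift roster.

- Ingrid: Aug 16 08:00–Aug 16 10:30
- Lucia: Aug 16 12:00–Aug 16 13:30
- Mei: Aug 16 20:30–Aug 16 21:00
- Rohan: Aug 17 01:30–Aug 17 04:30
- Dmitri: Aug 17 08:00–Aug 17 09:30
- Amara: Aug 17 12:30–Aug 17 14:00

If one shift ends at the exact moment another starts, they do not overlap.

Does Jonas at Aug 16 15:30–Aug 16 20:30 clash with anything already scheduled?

No — it doesn't clash with anything

Ingrid: ends Aug 16 10:30 at or before Jonas starts Aug 16 15:30 → clear.
Lucia: ends Aug 16 13:30 at or before Jonas starts Aug 16 15:30 → clear.
Mei: starts Aug 16 20:30 at or after Jonas ends Aug 16 20:30 → clear.
Rohan: starts Aug 17 01:30 at or after Jonas ends Aug 16 20:30 → clear.
Dmitri: starts Aug 17 08:00 at or after Jonas ends Aug 16 20:30 → clear.
Amara: starts Aug 17 12:30 at or after Jonas ends Aug 16 20:30 → clear.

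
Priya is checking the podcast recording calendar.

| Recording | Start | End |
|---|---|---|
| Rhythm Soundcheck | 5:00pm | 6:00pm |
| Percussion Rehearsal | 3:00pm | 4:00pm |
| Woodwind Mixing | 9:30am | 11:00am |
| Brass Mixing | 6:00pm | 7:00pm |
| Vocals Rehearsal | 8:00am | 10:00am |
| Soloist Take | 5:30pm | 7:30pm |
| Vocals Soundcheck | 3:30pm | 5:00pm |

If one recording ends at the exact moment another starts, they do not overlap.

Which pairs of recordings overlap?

Brass Mixing & Soloist Take, Percussion Rehearsal & Vocals Soundcheck, Rhythm Soundcheck & Soloist Take, Vocals Rehearsal & Woodwind Mixing

Sorted by start: Vocals Rehearsal, Woodwind Mixing, Percussion Rehearsal, Vocals Soundcheck, Rhythm Soundcheck, Soloist Take, Brass Mixing.
Woodwind Mixing starts before Vocals Rehearsal ends → Vocals Rehearsal and Woodwind Mixing overlap.
Percussion Rehearsal starts after Vocals Rehearsal ends, so nothing later overlaps Vocals Rehearsal either.
Percussion Rehearsal starts after Woodwind Mixing ends, so nothing later overlaps Woodwind Mixing either.
Vocals Soundcheck starts before Percussion Rehearsal ends → Percussion Rehearsal and Vocals Soundcheck overlap.
Rhythm Soundcheck starts after Percussion Rehearsal ends, so nothing later overlaps Percussion Rehearsal either.
Rhythm Soundcheck starts exactly when Vocals Soundcheck ends (back-to-back, no overlap), so nothing later overlaps Vocals Soundcheck either.
Soloist Take starts before Rhythm Soundcheck ends → Rhythm Soundcheck and Soloist Take overlap.
Brass Mixing starts exactly when Rhythm Soundcheck ends (back-to-back, no overlap).
Brass Mixing starts before Soloist Take ends → Soloist Take and Brass Mixing overlap.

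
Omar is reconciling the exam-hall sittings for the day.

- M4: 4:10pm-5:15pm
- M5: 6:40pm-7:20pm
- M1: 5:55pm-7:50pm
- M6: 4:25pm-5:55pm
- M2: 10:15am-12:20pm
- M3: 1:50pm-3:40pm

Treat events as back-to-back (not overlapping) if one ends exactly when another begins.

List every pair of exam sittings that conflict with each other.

Sorted by start: M2, M3, M4, M6, M1, M5.
M3 starts after M2 ends; M2 is clear from here.
M4 starts after M3 ends; M3 is clear from here.
M6 starts before M4 ends → M4 and M6 overlap.
M1 starts after M4 ends; M4 is clear from here.
M1 starts exactly when M6 ends (back-to-back, no overlap); M6 is clear from here.
M5 starts before M1 ends → M1 and M5 overlap.

M1 & M5, M4 & M6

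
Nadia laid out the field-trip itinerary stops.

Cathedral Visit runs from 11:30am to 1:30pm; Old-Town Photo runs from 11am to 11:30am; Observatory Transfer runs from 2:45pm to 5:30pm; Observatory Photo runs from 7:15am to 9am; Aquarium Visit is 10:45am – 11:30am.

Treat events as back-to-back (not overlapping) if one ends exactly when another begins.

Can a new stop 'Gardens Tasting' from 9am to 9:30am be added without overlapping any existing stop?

Yes — the slot is free

Observatory Photo: ends 9am at or before Gardens Tasting starts 9am → clear.
Aquarium Visit: starts 10:45am at or after Gardens Tasting ends 9:30am → clear.
Old-Town Photo: starts 11am at or after Gardens Tasting ends 9:30am → clear.
Cathedral Visit: starts 11:30am at or after Gardens Tasting ends 9:30am → clear.
Observatory Transfer: starts 2:45pm at or after Gardens Tasting ends 9:30am → clear.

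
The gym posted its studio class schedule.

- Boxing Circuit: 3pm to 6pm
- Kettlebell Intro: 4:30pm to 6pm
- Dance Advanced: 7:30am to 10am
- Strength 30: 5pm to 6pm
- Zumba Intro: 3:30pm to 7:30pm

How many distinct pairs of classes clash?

Sorted by start: Dance Advanced, Boxing Circuit, Zumba Intro, Kettlebell Intro, Strength 30.
Boxing Circuit starts after Dance Advanced ends, so nothing later overlaps Dance Advanced either.
Zumba Intro starts before Boxing Circuit ends → Boxing Circuit and Zumba Intro overlap.
Kettlebell Intro starts before Boxing Circuit ends → Boxing Circuit and Kettlebell Intro overlap.
Strength 30 starts before Boxing Circuit ends → Boxing Circuit and Strength 30 overlap.
Kettlebell Intro starts before Zumba Intro ends → Zumba Intro and Kettlebell Intro overlap.
Strength 30 starts before Zumba Intro ends → Zumba Intro and Strength 30 overlap.
Strength 30 starts before Kettlebell Intro ends → Kettlebell Intro and Strength 30 overlap.
Overlapping pairs: Boxing Circuit & Kettlebell Intro, Boxing Circuit & Strength 30, Boxing Circuit & Zumba Intro, Kettlebell Intro & Strength 30, Kettlebell Intro & Zumba Intro, Strength 30 & Zumba Intro — 6 in total.

6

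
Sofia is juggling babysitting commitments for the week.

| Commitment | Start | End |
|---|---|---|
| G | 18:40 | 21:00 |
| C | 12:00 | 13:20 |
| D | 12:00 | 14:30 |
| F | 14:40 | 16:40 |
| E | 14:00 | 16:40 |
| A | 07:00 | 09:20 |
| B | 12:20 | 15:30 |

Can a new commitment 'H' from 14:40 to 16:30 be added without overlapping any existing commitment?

A: ends 09:20 at or before H starts 14:40 → clear.
C: ends 13:20 at or before H starts 14:40 → clear.
D: ends 14:30 at or before H starts 14:40 → clear.
B: starts 12:20 before H ends 16:30, and ends 15:30 after H starts 14:40 → overlap.
E: starts 14:00 before H ends 16:30, and ends 16:40 after H starts 14:40 → overlap.
F: starts 14:40 before H ends 16:30, and ends 16:40 after H starts 14:40 → overlap.
G: starts 18:40 at or after H ends 16:30 → clear.
H overlaps B, E, F.

No — it overlaps B, E, F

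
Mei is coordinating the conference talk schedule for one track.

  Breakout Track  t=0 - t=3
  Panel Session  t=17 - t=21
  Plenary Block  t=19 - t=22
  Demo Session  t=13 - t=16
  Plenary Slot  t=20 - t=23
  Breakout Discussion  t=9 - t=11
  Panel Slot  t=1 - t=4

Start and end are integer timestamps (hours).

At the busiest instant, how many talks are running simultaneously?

Sort all start/end points and keep a running count:
t=0 start Breakout Track → 1
t=1 start Panel Slot → 2
t=3 end Breakout Track → 1
t=4 end Panel Slot → 0
t=9 start Breakout Discussion → 1
t=11 end Breakout Discussion → 0
t=13 start Demo Session → 1
t=16 end Demo Session → 0
t=17 start Panel Session → 1
t=19 start Plenary Block → 2
t=20 start Plenary Slot → 3
t=21 end Panel Session → 2
t=22 end Plenary Block → 1
t=23 end Plenary Slot → 0
Peak is 3, at t=20 (Panel Session, Plenary Block, Plenary Slot).

3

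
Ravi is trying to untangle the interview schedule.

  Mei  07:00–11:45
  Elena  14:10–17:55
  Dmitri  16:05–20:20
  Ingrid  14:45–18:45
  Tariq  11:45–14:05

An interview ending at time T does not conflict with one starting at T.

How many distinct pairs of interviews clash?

Sorted by start: Mei, Tariq, Elena, Ingrid, Dmitri.
Tariq starts exactly when Mei ends (back-to-back, no overlap); Mei is clear from here.
Elena starts after Tariq ends; Tariq is clear from here.
Ingrid starts before Elena ends → Elena and Ingrid overlap.
Dmitri starts before Elena ends → Elena and Dmitri overlap.
Dmitri starts before Ingrid ends → Ingrid and Dmitri overlap.
Overlapping pairs: Dmitri & Elena, Dmitri & Ingrid, Elena & Ingrid — 3 in total.

3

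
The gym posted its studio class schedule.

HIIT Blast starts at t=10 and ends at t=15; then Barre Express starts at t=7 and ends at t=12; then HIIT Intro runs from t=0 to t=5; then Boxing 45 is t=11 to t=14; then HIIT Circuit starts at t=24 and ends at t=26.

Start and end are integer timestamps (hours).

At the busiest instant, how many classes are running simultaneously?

Sweep the timeline, counting +1 at each start and −1 at each end (ends before starts at a tie):
t=0 start HIIT Intro → 1
t=5 end HIIT Intro → 0
t=7 start Barre Express → 1
t=10 start HIIT Blast → 2
t=11 start Boxing 45 → 3
t=12 end Barre Express → 2
t=14 end Boxing 45 → 1
t=15 end HIIT Blast → 0
t=24 start HIIT Circuit → 1
t=26 end HIIT Circuit → 0
Peak is 3, at t=11 (Barre Express, Boxing 45, HIIT Blast).

3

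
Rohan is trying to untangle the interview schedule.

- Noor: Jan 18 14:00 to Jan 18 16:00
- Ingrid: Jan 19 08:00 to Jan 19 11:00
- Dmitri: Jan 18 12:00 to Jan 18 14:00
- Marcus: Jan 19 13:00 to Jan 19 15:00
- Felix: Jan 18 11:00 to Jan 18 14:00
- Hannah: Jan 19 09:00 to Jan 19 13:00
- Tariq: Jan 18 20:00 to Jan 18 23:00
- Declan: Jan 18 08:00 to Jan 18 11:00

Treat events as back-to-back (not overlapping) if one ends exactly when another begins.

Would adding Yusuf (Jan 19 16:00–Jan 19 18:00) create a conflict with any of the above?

No — it doesn't clash with anything

Declan: ends Jan 18 11:00 at or before Yusuf starts Jan 19 16:00 → clear.
Felix: ends Jan 18 14:00 at or before Yusuf starts Jan 19 16:00 → clear.
Dmitri: ends Jan 18 14:00 at or before Yusuf starts Jan 19 16:00 → clear.
Noor: ends Jan 18 16:00 at or before Yusuf starts Jan 19 16:00 → clear.
Tariq: ends Jan 18 23:00 at or before Yusuf starts Jan 19 16:00 → clear.
Ingrid: ends Jan 19 11:00 at or before Yusuf starts Jan 19 16:00 → clear.
Hannah: ends Jan 19 13:00 at or before Yusuf starts Jan 19 16:00 → clear.
Marcus: ends Jan 19 15:00 at or before Yusuf starts Jan 19 16:00 → clear.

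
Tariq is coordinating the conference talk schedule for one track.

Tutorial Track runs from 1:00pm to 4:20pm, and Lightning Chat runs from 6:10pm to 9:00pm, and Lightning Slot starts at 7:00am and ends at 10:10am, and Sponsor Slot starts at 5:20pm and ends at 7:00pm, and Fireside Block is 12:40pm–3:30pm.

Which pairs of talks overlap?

Check each pair: they overlap iff neither finishes before the other starts.
Sorted by start: Lightning Slot, Fireside Block, Tutorial Track, Sponsor Slot, Lightning Chat.
Fireside Block starts after Lightning Slot ends — done with Lightning Slot.
Tutorial Track starts before Fireside Block ends → Fireside Block and Tutorial Track overlap.
Sponsor Slot starts after Fireside Block ends — done with Fireside Block.
Sponsor Slot starts after Tutorial Track ends — done with Tutorial Track.
Lightning Chat starts before Sponsor Slot ends → Sponsor Slot and Lightning Chat overlap.

Fireside Block & Tutorial Track, Lightning Chat & Sponsor Slot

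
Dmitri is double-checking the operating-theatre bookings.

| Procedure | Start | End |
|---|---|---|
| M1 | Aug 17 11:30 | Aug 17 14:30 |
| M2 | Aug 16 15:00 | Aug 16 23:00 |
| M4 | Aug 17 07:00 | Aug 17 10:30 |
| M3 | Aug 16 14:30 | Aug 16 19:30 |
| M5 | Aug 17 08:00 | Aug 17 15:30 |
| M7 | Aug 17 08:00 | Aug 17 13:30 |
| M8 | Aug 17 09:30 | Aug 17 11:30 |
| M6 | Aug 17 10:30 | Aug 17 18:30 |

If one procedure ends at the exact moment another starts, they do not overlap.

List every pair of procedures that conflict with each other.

Sorted by start: M3, M2, M4, M5, M7, M8, M6, M1.
M2 starts before M3 ends → M3 and M2 overlap.
M4 starts after M3 ends — done with M3.
M4 starts after M2 ends — done with M2.
M5 starts before M4 ends → M4 and M5 overlap.
M7 starts before M4 ends → M4 and M7 overlap.
M8 starts before M4 ends → M4 and M8 overlap.
M6 starts exactly when M4 ends (back-to-back, no overlap) — done with M4.
M7 starts before M5 ends → M5 and M7 overlap.
M8 starts before M5 ends → M5 and M8 overlap.
M6 starts before M5 ends → M5 and M6 overlap.
M1 starts before M5 ends → M5 and M1 overlap.
M8 starts before M7 ends → M7 and M8 overlap.
M6 starts before M7 ends → M7 and M6 overlap.
M1 starts before M7 ends → M7 and M1 overlap.
M6 starts before M8 ends → M8 and M6 overlap.
M1 starts exactly when M8 ends (back-to-back, no overlap).
M1 starts before M6 ends → M6 and M1 overlap.

M1 & M5, M1 & M6, M1 & M7, M2 & M3, M4 & M5, M4 & M7, M4 & M8, M5 & M6, M5 & M7, M5 & M8, M6 & M7, M6 & M8, M7 & M8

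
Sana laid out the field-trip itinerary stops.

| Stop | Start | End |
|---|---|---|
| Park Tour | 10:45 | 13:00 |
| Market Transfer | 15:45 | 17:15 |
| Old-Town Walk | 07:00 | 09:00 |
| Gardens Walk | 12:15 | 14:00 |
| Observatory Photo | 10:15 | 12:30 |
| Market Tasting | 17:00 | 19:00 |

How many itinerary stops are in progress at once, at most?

Sort all start/end points and keep a running count:
07:00 start Old-Town Walk → 1
09:00 end Old-Town Walk → 0
10:15 start Observatory Photo → 1
10:45 start Park Tour → 2
12:15 start Gardens Walk → 3
12:30 end Observatory Photo → 2
13:00 end Park Tour → 1
14:00 end Gardens Walk → 0
15:45 start Market Transfer → 1
17:00 start Market Tasting → 2
17:15 end Market Transfer → 1
19:00 end Market Tasting → 0
Peak is 3, at 12:15 (Gardens Walk, Observatory Photo, Park Tour).

3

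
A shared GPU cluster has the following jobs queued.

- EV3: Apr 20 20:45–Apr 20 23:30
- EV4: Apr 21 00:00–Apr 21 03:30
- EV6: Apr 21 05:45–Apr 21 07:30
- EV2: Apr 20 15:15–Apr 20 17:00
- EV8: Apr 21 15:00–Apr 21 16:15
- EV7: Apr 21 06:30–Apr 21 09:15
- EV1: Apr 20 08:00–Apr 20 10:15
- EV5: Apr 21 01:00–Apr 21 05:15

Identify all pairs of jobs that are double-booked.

EV4 & EV5, EV6 & EV7

Sorted by start: EV1, EV2, EV3, EV4, EV5, EV6, EV7, EV8.
EV2 starts after EV1 ends; EV1 is clear from here.
EV3 starts after EV2 ends; EV2 is clear from here.
EV4 starts after EV3 ends; EV3 is clear from here.
EV5 starts before EV4 ends → EV4 and EV5 overlap.
EV6 starts after EV4 ends; EV4 is clear from here.
EV6 starts after EV5 ends; EV5 is clear from here.
EV7 starts before EV6 ends → EV6 and EV7 overlap.
EV8 starts after EV6 ends.
EV8 starts after EV7 ends.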